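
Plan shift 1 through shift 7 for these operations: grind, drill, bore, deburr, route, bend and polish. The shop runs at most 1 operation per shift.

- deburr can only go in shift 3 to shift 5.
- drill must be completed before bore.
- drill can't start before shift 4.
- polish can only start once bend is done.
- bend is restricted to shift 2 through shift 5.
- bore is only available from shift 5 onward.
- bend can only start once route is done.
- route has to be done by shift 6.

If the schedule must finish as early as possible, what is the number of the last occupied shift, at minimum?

7

The precedence chain requires at least 3 distinct shifts.
With at most 1 per shift and 7 operations, at least 7 shifts are needed.
bore can't be placed before shift 5, so the schedule must run through at least shift 5.
7 works (last occupied shift: shift 7): for example grind=shift 7, drill=shift 4, bore=shift 5, polish=shift 6, route=shift 1, bend=shift 2, deburr=shift 3.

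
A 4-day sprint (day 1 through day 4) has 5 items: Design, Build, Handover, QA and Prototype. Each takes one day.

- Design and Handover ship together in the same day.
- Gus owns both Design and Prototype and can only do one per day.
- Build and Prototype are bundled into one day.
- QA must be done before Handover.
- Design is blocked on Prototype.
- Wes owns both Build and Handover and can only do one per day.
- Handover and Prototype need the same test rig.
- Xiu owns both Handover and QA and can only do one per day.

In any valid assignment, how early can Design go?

day 2

Precedence pushes Design to at least day 2.
Design at day 2 is achievable: Design -> day 2; Build -> day 1; QA -> day 1; Handover -> day 2; Prototype -> day 1.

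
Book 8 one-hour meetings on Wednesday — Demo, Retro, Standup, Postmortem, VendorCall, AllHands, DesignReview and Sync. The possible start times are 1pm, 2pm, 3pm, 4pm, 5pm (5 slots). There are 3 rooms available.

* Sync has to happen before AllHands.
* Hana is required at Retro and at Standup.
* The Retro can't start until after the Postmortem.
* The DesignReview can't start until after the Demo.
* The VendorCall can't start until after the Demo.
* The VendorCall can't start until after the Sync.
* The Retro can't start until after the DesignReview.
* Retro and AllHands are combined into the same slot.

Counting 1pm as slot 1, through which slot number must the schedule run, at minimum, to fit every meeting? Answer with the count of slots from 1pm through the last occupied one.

The precedence chain requires at least 3 distinct slots.
With at most 3 per slot and 8 meetings, at least 3 slots are needed.
3 works (last occupied slot: 3pm): for example Standup -> 2pm, AllHands -> 3pm, Postmortem -> 1pm, VendorCall -> 2pm, DesignReview -> 2pm, Retro -> 3pm, Demo -> 1pm, Sync -> 1pm.

3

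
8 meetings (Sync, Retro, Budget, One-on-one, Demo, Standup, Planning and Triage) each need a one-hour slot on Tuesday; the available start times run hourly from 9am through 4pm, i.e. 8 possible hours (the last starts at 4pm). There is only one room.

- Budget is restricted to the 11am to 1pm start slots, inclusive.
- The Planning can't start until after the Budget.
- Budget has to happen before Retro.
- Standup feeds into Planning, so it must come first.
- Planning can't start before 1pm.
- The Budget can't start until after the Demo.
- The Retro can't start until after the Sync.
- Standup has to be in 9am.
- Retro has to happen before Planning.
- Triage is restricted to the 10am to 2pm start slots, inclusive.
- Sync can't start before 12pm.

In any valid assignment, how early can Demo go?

Downstream work caps Demo at 12pm.
Demo at 10am is achievable: Demo in 10am; Sync in 12pm; Budget in 11am; Triage in 1pm; Retro in 2pm; One-on-one in 4pm; Planning in 3pm; Standup in 9am.
Nothing earlier works — the capacity limit rule out every hour before 10am.

10am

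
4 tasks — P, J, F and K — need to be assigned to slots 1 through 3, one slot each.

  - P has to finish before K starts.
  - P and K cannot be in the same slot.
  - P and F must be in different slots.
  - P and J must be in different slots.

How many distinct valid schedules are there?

Splitting on P: it can be 1 (8), 2 (4). Listing each branch's schedules as (J, F, K):
P=1: (2,2,2) (2,2,3) (2,3,2) (2,3,3) (3,2,2) (3,2,3) (3,3,2) (3,3,3) — 8.
P=2: (1,1,3) (1,3,3) (3,1,3) (3,3,3) — 4.
Summing: 8 + 4 = 12.

12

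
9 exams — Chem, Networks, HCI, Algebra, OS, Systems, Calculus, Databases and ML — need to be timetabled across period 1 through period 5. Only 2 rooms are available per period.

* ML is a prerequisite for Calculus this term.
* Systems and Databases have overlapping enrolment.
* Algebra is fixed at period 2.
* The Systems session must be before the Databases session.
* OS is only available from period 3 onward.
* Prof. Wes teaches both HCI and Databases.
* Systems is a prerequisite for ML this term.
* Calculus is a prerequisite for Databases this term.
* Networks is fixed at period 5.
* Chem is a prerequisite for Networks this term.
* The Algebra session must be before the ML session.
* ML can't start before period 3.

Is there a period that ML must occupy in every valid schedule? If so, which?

ML is available from period 3; downstream work caps ML at period 3.
So ML is pinned to period 3.

period 3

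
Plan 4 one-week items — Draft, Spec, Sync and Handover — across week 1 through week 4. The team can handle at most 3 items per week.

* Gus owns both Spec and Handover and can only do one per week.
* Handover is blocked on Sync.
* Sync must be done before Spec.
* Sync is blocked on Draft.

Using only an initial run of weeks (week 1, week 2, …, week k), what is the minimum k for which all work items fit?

The precedence chain requires at least 3 distinct weeks.
With at most 3 per week and 4 work items, at least 2 weeks are needed.
Could 3 weeks be enough, i.e. nothing placed later than week 3? No: Spec must come after Sync (at week 1 or later) → {week 2, week 3}; Sync must come before Spec (at week 3 or earlier) → {week 1, week 2}; Sync must come after Draft (at week 1 or later) → {week 2}; Handover must come after Sync (at week 2 or later) → {week 3}; Spec can't share with Handover (week 3) → {week 2}; Spec must come after Sync (at week 2 or later) → nothing is left.
So 3 weeks is not enough.
4 works (last occupied week: week 4): for example Draft -> week 1, Handover -> week 4, Sync -> week 2, Spec -> week 3.

4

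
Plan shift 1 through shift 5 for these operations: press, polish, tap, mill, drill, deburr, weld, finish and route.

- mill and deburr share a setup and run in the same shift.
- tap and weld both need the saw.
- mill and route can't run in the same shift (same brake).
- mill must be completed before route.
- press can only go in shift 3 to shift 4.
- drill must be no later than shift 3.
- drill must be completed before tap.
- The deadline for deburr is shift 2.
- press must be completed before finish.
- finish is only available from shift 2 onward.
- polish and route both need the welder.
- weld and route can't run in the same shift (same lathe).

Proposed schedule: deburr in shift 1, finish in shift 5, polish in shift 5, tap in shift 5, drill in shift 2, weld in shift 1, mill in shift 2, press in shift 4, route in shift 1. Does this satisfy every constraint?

drill must be no later than shift 3 — holds.
drill must be completed before tap — holds.
mill and route can't run in the same shift (same brake) — holds.
The deadline for deburr is shift 2 — holds.
press can only go in shift 3 to shift 4 — holds.
weld and route can't run in the same shift (same lathe) — violated.
tap and weld both need the saw — holds.
mill and deburr share a setup and run in the same shift — violated.
polish and route both need the welder — holds.
mill must be completed before route — violated.
finish is only available from shift 2 onward — holds.
press must be completed before finish — holds.

No — it violates: mill must be completed before route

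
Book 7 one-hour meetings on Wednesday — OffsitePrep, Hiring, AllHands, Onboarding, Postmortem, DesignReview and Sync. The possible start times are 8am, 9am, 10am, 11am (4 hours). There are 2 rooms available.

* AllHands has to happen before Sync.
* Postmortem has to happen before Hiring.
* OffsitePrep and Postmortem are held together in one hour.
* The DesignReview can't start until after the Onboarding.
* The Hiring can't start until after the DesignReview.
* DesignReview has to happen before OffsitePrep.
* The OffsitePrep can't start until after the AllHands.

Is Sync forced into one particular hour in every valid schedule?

No

Sync can be 9am (e.g. Sync -> 9am, OffsitePrep -> 10am, Postmortem -> 10am, AllHands -> 8am, Onboarding -> 8am, DesignReview -> 9am, Hiring -> 11am) or 11am (e.g. DesignReview=9am; Postmortem=10am; AllHands=8am; Sync=11am; Onboarding=8am; Hiring=11am; OffsitePrep=10am).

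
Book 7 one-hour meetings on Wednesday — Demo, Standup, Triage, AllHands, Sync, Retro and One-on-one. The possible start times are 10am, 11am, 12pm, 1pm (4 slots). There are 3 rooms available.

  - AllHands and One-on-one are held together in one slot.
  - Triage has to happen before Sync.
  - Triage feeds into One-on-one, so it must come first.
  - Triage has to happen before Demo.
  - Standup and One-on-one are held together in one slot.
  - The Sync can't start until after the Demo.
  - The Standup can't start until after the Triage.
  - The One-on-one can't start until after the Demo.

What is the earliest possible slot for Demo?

Precedence pushes Demo to at least 11am; downstream work caps Demo at 12pm.
Demo at 11am is achievable: Standup in 1pm, Demo in 11am, Triage in 10am, One-on-one in 1pm, Retro in 10am, AllHands in 1pm, Sync in 12pm.

11am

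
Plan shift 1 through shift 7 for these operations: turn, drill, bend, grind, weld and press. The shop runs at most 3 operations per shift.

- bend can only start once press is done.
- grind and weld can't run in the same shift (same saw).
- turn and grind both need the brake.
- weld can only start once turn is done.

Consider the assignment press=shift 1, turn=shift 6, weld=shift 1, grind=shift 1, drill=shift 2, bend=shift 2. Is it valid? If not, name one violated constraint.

turn and grind both need the brake — holds.
The shop runs at most 3 operations per shift — holds.
bend can only start once press is done — holds.
grind and weld can't run in the same shift (same saw) — violated.
weld can only start once turn is done — violated.

Invalid. grind and weld can't run in the same shift (same saw).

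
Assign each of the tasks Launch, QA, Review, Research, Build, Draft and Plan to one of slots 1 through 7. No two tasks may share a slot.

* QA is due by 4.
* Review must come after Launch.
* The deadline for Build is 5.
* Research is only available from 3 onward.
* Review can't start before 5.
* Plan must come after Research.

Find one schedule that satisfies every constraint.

Review=5; Plan=6; Launch=4; Draft=7; Research=3; QA=1; Build=2

Checking: Research(3) before Plan(6); Launch(4) before Review(5); QA=1 in [1,4]; Review=5 in [5,7]; Research=3 in [3,7]; Build=2 in [1,5]; max 1 per slot (cap 1).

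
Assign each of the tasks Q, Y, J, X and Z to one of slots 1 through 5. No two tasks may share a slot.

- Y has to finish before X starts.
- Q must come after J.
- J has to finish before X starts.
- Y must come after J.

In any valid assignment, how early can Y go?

2

Precedence pushes Y to at least 2; downstream work caps Y at 4.
Y at 2 is achievable: Q=4, J=1, Y=2, Z=5, X=3.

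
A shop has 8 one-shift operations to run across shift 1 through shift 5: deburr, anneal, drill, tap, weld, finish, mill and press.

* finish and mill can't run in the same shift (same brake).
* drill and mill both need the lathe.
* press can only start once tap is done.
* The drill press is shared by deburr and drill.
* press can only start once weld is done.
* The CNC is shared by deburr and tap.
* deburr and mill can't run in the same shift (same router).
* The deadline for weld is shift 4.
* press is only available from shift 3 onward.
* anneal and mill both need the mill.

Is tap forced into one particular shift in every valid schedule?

No

tap can be shift 1 (e.g. weld -> shift 1; tap -> shift 1; press -> shift 3; drill -> shift 1; deburr -> shift 2; finish -> shift 1; anneal -> shift 1; mill -> shift 3) or shift 2 (e.g. deburr -> shift 1, drill -> shift 2, press -> shift 3, tap -> shift 2, anneal -> shift 1, weld -> shift 1, mill -> shift 3, finish -> shift 1).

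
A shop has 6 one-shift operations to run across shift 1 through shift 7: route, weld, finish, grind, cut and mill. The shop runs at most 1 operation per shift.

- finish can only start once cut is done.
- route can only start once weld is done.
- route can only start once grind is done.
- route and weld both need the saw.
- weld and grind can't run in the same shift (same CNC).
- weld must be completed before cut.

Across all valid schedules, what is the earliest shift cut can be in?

shift 2

Precedence pushes cut to at least shift 2; downstream work caps cut at shift 6.
cut at shift 2 is achievable: cut -> shift 2; route -> shift 4; finish -> shift 5; mill -> shift 6; weld -> shift 1; grind -> shift 3.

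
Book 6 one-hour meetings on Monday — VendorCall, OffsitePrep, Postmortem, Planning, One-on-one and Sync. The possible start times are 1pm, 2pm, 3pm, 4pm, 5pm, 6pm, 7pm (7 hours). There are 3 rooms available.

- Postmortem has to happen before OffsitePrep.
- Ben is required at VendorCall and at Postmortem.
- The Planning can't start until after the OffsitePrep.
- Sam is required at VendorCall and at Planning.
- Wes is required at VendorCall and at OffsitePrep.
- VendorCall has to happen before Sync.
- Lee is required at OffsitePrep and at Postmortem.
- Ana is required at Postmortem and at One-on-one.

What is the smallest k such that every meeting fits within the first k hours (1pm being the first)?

4

The precedence chain requires at least 3 distinct hours.
With at most 3 per hour and 6 meetings, at least 2 hours are needed.
Could 3 hours be enough, i.e. nothing placed later than 3pm? No: Planning must come after OffsitePrep (at 1pm or later) → {2pm, 3pm}; OffsitePrep must come before Planning (at 3pm or earlier) → {1pm, 2pm}; OffsitePrep must come after Postmortem (at 1pm or later) → {2pm}; Postmortem must come before OffsitePrep (at 2pm or earlier) → {1pm}; Sync must come after VendorCall (at 1pm or later) → {2pm, 3pm}; VendorCall must come before Sync (at 3pm or earlier) → {1pm, 2pm}; VendorCall can't share with Postmortem (1pm) → {2pm}; OffsitePrep can't share with VendorCall (2pm) → nothing is left.
So 3 hours is not enough.
4 works (last occupied hour: 4pm): for example OffsitePrep in 2pm, Postmortem in 1pm, VendorCall in 3pm, Planning in 4pm, One-on-one in 2pm, Sync in 4pm.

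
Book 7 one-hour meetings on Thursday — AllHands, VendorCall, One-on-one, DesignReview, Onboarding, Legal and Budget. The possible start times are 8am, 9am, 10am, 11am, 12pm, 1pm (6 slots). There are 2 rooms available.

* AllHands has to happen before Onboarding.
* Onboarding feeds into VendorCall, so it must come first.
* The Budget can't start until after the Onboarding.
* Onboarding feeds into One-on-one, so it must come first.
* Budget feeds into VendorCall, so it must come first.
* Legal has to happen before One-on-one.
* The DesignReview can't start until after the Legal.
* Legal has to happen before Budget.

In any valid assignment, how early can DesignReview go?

Precedence pushes DesignReview to at least 9am.
DesignReview at 9am is achievable: VendorCall -> 11am, DesignReview -> 9am, AllHands -> 8am, One-on-one -> 10am, Onboarding -> 9am, Budget -> 10am, Legal -> 8am.

9am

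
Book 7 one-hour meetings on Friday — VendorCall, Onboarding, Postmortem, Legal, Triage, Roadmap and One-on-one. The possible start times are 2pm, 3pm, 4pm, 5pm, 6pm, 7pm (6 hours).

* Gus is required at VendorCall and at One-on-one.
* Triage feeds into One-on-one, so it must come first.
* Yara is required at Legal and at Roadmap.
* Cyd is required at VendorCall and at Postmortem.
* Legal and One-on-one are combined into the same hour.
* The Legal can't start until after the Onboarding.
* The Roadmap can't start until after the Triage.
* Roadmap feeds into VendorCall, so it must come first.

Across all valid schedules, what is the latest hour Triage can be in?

Downstream work caps Triage at 5pm.
Triage at 4pm is achievable: Triage -> 4pm, Roadmap -> 5pm, Legal -> 7pm, VendorCall -> 6pm, Onboarding -> 2pm, One-on-one -> 7pm, Postmortem -> 2pm.
Nothing later works — the conflict constraints rule out every hour after 4pm.

4pm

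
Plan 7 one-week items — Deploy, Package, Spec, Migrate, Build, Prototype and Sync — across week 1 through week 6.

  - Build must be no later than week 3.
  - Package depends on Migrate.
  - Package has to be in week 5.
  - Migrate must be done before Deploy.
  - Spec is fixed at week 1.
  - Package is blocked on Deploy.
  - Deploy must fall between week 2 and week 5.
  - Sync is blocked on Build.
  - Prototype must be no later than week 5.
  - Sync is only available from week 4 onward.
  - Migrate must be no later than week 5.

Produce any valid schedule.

Package -> week 5; Sync -> week 4; Deploy -> week 2; Build -> week 1; Migrate -> week 1; Prototype -> week 1; Spec -> week 1

Checking: Migrate(week 1) before Package(week 5); Build(week 1) before Sync(week 4); Deploy(week 2) before Package(week 5); Migrate(week 1) before Deploy(week 2); Sync=week 4 in [week 4,week 6]; Migrate=week 1 in [week 1,week 5]; Deploy=week 2 in [week 2,week 5]; Build=week 1 in [week 1,week 3]; Package=week 5 in [week 5,week 5]; Prototype=week 1 in [week 1,week 5]; Spec=week 1 in [week 1,week 1].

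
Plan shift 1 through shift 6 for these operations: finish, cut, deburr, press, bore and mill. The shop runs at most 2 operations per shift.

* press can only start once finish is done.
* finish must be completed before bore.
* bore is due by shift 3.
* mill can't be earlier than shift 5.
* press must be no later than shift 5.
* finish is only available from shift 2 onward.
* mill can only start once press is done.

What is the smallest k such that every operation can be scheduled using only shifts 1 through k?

The precedence chain requires at least 3 distinct shifts.
With at most 2 per shift and 6 operations, at least 3 shifts are needed.
mill can't be placed before shift 5, so the schedule must run through at least shift 5.
5 works (last occupied shift: shift 5): for example bore -> shift 3, mill -> shift 5, finish -> shift 2, press -> shift 3, cut -> shift 1, deburr -> shift 1.

5 shifts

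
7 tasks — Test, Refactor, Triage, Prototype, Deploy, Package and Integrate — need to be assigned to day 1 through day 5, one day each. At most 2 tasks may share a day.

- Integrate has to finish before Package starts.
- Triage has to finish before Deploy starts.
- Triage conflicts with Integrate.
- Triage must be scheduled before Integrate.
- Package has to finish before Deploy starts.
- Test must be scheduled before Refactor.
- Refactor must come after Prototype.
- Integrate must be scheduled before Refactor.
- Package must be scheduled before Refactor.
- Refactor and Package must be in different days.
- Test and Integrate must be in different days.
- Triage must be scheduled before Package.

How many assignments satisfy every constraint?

57

Splitting on Test: it can be day 1 (20), day 2 (7), day 3 (14), day 4 (16). Listing each branch's schedules as (Refactor, Triage, Prototype, Deploy, Package, Integrate) by day number:
Test=day 1: (4,1,2,4,3,2) (4,1,2,5,3,2) (4,1,3,4,3,2) (4,1,3,5,3,2) (5,1,2,4,3,2) (5,1,2,5,3,2) (5,1,2,5,4,2) (5,1,2,5,4,3) (5,1,3,4,3,2) (5,1,3,5,3,2) (5,1,3,5,4,2) (5,1,3,5,4,3) (5,1,4,4,3,2) (5,1,4,5,3,2) (5,1,4,5,4,2) (5,1,4,5,4,3) (5,2,1,5,4,3) (5,2,2,5,4,3) (5,2,3,5,4,3) (5,2,4,5,4,3) — 20.
Test=day 2: (5,1,1,5,4,3) (5,1,2,5,4,3) (5,1,3,5,4,3) (5,1,4,5,4,3) (5,2,1,5,4,3) (5,2,3,5,4,3) (5,2,4,5,4,3) — 7.
Test=day 3: (4,1,1,4,3,2) (4,1,1,5,3,2) (4,1,2,4,3,2) (4,1,2,5,3,2) (5,1,1,4,3,2) (5,1,1,5,3,2) (5,1,1,5,4,2) (5,1,2,4,3,2) (5,1,2,5,3,2) (5,1,2,5,4,2) (5,1,3,5,4,2) (5,1,4,4,3,2) (5,1,4,5,3,2) (5,1,4,5,4,2) — 14.
Test=day 4: (5,1,1,4,3,2) (5,1,1,5,3,2) (5,1,1,5,4,2) (5,1,1,5,4,3) (5,1,2,4,3,2) (5,1,2,5,3,2) (5,1,2,5,4,2) (5,1,2,5,4,3) (5,1,3,4,3,2) (5,1,3,5,3,2) (5,1,3,5,4,2) (5,1,3,5,4,3) (5,1,4,5,3,2) (5,2,1,5,4,3) (5,2,2,5,4,3) (5,2,3,5,4,3) — 16.
Summing: 20 + 7 + 14 + 16 = 57.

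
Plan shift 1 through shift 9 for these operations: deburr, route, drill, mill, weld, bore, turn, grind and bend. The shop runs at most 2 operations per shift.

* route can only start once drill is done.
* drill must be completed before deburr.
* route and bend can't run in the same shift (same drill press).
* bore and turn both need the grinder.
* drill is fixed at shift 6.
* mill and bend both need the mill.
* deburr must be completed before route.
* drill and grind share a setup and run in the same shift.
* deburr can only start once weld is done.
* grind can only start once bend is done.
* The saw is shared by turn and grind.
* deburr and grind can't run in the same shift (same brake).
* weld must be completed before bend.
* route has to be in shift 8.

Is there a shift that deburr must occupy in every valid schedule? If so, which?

shift 7

drill is fixed at shift 6 and must come before deburr, so deburr is at least shift 7.
route is fixed at shift 8 and must come after deburr, so deburr is at most shift 7.
So deburr must be shift 7.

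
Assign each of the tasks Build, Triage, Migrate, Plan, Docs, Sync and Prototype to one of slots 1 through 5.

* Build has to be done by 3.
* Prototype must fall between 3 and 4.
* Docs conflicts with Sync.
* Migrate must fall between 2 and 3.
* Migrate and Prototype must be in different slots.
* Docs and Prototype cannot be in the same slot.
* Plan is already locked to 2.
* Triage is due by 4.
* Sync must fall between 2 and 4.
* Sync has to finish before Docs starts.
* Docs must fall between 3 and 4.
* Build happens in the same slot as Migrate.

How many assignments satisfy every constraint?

Splitting on Build: it can be 2 (12), 3 (4). Listing each branch's schedules as (Triage, Migrate, Plan, Docs, Sync, Prototype):
Build=2: (1,2,2,3,2,4) (1,2,2,4,2,3) (1,2,2,4,3,3) (2,2,2,3,2,4) (2,2,2,4,2,3) (2,2,2,4,3,3) (3,2,2,3,2,4) (3,2,2,4,2,3) (3,2,2,4,3,3) (4,2,2,3,2,4) (4,2,2,4,2,3) (4,2,2,4,3,3) — 12.
Build=3: (1,3,2,3,2,4) (2,3,2,3,2,4) (3,3,2,3,2,4) (4,3,2,3,2,4) — 4.
Summing: 12 + 4 = 16.

16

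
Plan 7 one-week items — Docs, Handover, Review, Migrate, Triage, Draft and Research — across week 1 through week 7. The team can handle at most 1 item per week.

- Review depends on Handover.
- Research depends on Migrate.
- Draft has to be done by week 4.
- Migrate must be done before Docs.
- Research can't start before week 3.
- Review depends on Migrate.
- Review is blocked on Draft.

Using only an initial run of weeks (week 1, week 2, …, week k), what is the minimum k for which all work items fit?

The precedence chain requires at least 2 distinct weeks.
With at most 1 per week and 7 work items, at least 7 weeks are needed.
Research can't be placed before week 3, so the schedule must run through at least week 3.
7 works (last occupied week: week 7): for example Review -> week 5; Migrate -> week 2; Docs -> week 6; Draft -> week 1; Handover -> week 4; Research -> week 3; Triage -> week 7.

7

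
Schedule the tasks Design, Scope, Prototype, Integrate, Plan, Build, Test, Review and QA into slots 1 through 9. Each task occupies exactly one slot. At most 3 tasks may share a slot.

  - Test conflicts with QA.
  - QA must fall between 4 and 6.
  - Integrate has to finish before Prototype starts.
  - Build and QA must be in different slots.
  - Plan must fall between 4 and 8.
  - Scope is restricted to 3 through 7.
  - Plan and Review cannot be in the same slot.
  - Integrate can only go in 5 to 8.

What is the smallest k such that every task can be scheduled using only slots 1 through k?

The precedence chain requires at least 2 distinct slots.
With at most 3 per slot and 9 tasks, at least 3 slots are needed.
Propagating the time windows through the other constraints, Prototype can't land before 6, so the schedule must run through at least slot 6.
6 works (last occupied slot: 6): for example Test -> 1, Scope -> 3, Review -> 2, Design -> 1, Prototype -> 6, Integrate -> 5, Plan -> 4, Build -> 1, QA -> 4.

6 slots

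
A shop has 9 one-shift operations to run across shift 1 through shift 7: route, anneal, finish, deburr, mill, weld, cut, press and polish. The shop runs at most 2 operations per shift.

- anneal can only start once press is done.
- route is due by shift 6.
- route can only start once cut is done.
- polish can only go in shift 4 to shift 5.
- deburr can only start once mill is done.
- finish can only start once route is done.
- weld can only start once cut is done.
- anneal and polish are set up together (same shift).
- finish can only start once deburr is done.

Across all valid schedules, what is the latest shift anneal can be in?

shift 5

Anneal must be in the same shift as polish, which can't be before shift 4, so anneal is at least shift 4; anneal must be in the same shift as polish, which can't be after shift 5, so anneal is at most shift 5.
anneal at shift 5 is achievable: route -> shift 2, cut -> shift 1, polish -> shift 5, weld -> shift 3, press -> shift 4, deburr -> shift 2, finish -> shift 3, mill -> shift 1, anneal -> shift 5.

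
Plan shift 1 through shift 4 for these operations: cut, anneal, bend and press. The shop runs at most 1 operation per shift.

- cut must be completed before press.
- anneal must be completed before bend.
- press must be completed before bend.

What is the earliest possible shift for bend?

shift 4

Precedence pushes bend to at least shift 3.
bend at shift 4 is achievable: bend -> shift 4; press -> shift 2; anneal -> shift 3; cut -> shift 1.
Nothing earlier works — the capacity limit rule out every shift before shift 4.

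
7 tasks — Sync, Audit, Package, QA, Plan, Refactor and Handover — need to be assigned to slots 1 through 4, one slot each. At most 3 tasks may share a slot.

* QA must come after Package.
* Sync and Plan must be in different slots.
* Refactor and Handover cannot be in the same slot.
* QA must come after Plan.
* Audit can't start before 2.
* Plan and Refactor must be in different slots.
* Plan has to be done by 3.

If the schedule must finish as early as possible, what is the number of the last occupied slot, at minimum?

The precedence chain requires at least 2 distinct slots.
With at most 3 per slot and 7 tasks, at least 3 slots are needed.
3 works (last occupied slot: 3): for example Refactor -> 3; Plan -> 1; QA -> 2; Audit -> 2; Sync -> 2; Handover -> 1; Package -> 1.

slot 3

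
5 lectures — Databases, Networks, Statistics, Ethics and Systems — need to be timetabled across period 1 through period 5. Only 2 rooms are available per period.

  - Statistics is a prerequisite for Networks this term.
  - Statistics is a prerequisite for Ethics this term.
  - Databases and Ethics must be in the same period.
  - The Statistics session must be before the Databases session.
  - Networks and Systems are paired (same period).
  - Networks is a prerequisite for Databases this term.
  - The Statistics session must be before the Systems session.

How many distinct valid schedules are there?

10

Splitting on Databases: it can be period 3 (1), period 4 (3), period 5 (6). Listing each branch's schedules as (Networks, Statistics, Ethics, Systems) by period number:
Databases=period 3: (2,1,3,2) — 1.
Databases=period 4: (2,1,4,2) (3,1,4,3) (3,2,4,3) — 3.
Databases=period 5: (2,1,5,2) (3,1,5,3) (3,2,5,3) (4,1,5,4) (4,2,5,4) (4,3,5,4) — 6.
Summing: 1 + 3 + 6 = 10.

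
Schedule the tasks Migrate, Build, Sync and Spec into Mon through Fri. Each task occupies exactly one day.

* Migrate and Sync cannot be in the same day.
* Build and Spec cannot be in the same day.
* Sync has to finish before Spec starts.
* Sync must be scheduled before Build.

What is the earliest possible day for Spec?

Precedence pushes Spec to at least Tue.
Spec at Tue is achievable: Migrate in Tue, Spec in Tue, Build in Wed, Sync in Mon.

Tue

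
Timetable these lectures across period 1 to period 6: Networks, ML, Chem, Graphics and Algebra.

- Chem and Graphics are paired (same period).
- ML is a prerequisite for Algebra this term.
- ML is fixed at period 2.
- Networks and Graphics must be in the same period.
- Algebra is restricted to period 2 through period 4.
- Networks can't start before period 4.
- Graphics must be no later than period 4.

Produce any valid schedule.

Chem in period 4, Graphics in period 4, Networks in period 4, Algebra in period 3, ML in period 2

Checking: ML(period 2) before Algebra(period 3); Networks = Graphics = period 4; Chem = Graphics = period 4; Algebra=period 3 in [period 2,period 4]; Networks=period 4 in [period 4,period 6]; ML=period 2 in [period 2,period 2]; Graphics=period 4 in [period 1,period 4].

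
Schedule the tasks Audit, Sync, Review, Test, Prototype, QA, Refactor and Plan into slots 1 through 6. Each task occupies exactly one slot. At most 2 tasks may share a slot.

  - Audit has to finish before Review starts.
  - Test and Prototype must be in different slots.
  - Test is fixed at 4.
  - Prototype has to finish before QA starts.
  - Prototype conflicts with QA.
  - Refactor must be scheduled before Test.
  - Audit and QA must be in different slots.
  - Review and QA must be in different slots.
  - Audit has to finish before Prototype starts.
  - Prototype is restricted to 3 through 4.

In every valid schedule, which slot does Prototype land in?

Prototype's window is 3–4.
Test is fixed at 4, and Prototype can't share a slot with Test.
So Prototype must be 3.

3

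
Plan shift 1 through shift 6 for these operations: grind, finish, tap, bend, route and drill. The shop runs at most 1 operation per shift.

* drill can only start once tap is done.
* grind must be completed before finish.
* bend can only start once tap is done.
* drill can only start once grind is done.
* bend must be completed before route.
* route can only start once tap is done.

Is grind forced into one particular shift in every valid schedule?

No

grind can be shift 1 (e.g. finish -> shift 6, tap -> shift 2, grind -> shift 1, bend -> shift 3, route -> shift 4, drill -> shift 5) or shift 2 (e.g. grind=shift 2, finish=shift 6, route=shift 4, drill=shift 5, tap=shift 1, bend=shift 3).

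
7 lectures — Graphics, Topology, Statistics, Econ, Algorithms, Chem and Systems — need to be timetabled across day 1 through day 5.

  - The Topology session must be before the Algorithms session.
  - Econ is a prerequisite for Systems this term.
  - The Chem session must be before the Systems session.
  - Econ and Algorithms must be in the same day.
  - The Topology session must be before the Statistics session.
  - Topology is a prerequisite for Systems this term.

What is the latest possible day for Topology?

Downstream work caps Topology at day 3.
Topology at day 3 is achievable: Systems in day 5, Econ in day 4, Chem in day 1, Statistics in day 4, Graphics in day 1, Topology in day 3, Algorithms in day 4.

day 3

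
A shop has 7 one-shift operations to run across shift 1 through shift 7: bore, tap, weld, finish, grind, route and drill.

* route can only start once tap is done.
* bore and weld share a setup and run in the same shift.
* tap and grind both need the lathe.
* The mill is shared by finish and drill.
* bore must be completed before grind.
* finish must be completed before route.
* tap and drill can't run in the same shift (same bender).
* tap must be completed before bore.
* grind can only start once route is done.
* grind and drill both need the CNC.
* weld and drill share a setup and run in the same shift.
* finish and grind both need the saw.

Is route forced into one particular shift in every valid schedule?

route can be shift 2 (e.g. grind in shift 3; weld in shift 2; finish in shift 1; bore in shift 2; drill in shift 2; tap in shift 1; route in shift 2) or shift 3 (e.g. finish -> shift 1; bore -> shift 2; weld -> shift 2; tap -> shift 1; drill -> shift 2; grind -> shift 4; route -> shift 3).

No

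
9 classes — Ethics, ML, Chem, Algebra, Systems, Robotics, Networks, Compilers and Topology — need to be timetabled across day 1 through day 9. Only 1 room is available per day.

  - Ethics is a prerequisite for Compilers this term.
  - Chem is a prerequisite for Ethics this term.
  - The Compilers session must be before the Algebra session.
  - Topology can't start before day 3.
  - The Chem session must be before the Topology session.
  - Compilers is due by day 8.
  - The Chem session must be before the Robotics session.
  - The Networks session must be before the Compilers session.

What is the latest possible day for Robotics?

day 9

Precedence pushes Robotics to at least day 2.
Robotics at day 9 is achievable: Topology=day 3; Compilers=day 5; Systems=day 8; Networks=day 4; ML=day 7; Chem=day 1; Algebra=day 6; Robotics=day 9; Ethics=day 2.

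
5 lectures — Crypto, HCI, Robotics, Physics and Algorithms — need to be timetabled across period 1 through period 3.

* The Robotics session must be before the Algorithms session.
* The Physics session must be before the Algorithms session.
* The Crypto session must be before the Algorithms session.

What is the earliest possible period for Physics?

period 1

Downstream work caps Physics at period 2.
Physics at period 1 is achievable: Robotics -> period 1, HCI -> period 1, Physics -> period 1, Algorithms -> period 2, Crypto -> period 1.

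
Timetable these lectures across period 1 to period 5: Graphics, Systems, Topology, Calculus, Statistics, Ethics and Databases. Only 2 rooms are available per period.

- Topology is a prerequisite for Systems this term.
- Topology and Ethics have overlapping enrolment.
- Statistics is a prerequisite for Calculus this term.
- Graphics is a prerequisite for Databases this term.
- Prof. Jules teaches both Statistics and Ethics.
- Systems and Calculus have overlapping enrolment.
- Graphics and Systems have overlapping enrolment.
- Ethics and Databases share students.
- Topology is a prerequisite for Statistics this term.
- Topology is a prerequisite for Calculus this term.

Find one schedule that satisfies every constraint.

Ethics in period 4, Systems in period 2, Topology in period 1, Graphics in period 1, Databases in period 3, Calculus in period 3, Statistics in period 2

Checking: Graphics(period 1) before Databases(period 3); Topology(period 1) before Systems(period 2); Statistics(period 2) before Calculus(period 3); Topology(period 1) before Statistics(period 2); Topology(period 1) before Calculus(period 3); Statistics(period 2) != Ethics(period 4); Systems(period 2) != Calculus(period 3); Topology(period 1) != Ethics(period 4); Graphics(period 1) != Systems(period 2); Ethics(period 4) != Databases(period 3); max 2 per period (cap 2).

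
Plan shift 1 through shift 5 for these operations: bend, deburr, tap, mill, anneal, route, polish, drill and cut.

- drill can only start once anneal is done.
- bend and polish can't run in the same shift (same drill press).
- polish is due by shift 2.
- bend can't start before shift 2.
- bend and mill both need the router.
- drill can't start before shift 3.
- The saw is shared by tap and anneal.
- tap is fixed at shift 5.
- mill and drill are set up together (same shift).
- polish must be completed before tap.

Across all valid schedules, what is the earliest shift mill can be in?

Mill must be in the same shift as drill, which can't be before shift 3, so mill is at least shift 3.
mill at shift 3 is achievable: bend -> shift 2; route -> shift 1; polish -> shift 1; deburr -> shift 1; tap -> shift 5; mill -> shift 3; drill -> shift 3; anneal -> shift 1; cut -> shift 1.

shift 3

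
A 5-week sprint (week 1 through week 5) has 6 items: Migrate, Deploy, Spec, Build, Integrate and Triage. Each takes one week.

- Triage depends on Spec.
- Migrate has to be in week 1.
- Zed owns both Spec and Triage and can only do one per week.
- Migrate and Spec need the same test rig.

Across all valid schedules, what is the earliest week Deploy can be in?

week 1

Deploy at week 1 is achievable: Build=week 1; Triage=week 3; Migrate=week 1; Integrate=week 1; Spec=week 2; Deploy=week 1.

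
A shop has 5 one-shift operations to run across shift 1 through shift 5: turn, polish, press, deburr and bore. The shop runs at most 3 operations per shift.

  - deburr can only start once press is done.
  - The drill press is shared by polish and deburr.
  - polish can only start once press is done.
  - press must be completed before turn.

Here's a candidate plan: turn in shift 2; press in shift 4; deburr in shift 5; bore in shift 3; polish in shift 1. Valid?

deburr can only start once press is done — holds.
press must be completed before turn — violated.
The drill press is shared by polish and deburr — holds.
The shop runs at most 3 operations per shift — holds.
polish can only start once press is done — violated.

No. polish can only start once press is done is not satisfied.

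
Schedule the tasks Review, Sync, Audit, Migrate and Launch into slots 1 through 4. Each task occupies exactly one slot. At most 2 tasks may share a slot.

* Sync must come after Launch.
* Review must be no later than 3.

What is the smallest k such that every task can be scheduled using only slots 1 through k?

3 slots

The precedence chain requires at least 2 distinct slots.
With at most 2 per slot and 5 tasks, at least 3 slots are needed.
3 works (last occupied slot: 3): for example Sync -> 2, Launch -> 1, Migrate -> 3, Audit -> 2, Review -> 1.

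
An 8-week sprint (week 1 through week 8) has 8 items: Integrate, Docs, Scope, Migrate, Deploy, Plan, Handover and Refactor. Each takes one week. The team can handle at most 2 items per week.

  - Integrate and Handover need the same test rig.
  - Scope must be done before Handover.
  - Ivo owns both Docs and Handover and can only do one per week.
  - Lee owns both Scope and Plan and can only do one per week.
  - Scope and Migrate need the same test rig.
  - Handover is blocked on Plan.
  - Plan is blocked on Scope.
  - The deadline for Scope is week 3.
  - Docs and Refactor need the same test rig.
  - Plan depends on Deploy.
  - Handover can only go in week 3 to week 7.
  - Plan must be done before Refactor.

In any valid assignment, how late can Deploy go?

Downstream work caps Deploy at week 5.
Deploy at week 5 is achievable: Integrate=week 1; Handover=week 7; Scope=week 1; Refactor=week 7; Plan=week 6; Migrate=week 2; Docs=week 2; Deploy=week 5.

week 5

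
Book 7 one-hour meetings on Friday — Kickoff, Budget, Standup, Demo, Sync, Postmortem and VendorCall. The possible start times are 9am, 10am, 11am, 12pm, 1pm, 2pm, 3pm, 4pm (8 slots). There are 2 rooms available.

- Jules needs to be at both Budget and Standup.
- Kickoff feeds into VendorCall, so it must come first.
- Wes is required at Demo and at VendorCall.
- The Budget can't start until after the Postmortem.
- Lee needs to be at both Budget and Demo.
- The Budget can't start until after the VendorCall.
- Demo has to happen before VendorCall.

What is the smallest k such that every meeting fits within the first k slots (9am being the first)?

4 slots

The precedence chain requires at least 3 distinct slots.
With at most 2 per slot and 7 meetings, at least 4 slots are needed.
4 works (last occupied slot: 12pm): for example Sync -> 11am, Budget -> 11am, Demo -> 9am, VendorCall -> 10am, Postmortem -> 10am, Standup -> 12pm, Kickoff -> 9am.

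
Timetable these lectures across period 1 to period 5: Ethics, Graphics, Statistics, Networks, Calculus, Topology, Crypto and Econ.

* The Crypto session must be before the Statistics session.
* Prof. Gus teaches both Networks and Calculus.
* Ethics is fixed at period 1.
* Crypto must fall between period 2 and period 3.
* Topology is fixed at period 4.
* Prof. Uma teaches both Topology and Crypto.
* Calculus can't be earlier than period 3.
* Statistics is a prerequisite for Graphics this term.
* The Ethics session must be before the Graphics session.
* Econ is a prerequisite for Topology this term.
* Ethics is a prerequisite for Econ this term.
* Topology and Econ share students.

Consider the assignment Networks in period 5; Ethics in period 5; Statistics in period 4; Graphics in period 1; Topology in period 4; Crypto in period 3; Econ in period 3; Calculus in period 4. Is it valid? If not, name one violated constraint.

Prof. Uma teaches both Topology and Crypto — holds.
Crypto must fall between period 2 and period 3 — holds.
Ethics is fixed at period 1 — violated.
Calculus can't be earlier than period 3 — holds.
The Ethics session must be before the Graphics session — violated.
Topology and Econ share students — holds.
Statistics is a prerequisite for Graphics this term — violated.
Econ is a prerequisite for Topology this term — holds.
Topology is fixed at period 4 — holds.
Ethics is a prerequisite for Econ this term — violated.
The Crypto session must be before the Statistics session — holds.
Prof. Gus teaches both Networks and Calculus — holds.

No. The Ethics session must be before the Graphics session is not satisfied.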